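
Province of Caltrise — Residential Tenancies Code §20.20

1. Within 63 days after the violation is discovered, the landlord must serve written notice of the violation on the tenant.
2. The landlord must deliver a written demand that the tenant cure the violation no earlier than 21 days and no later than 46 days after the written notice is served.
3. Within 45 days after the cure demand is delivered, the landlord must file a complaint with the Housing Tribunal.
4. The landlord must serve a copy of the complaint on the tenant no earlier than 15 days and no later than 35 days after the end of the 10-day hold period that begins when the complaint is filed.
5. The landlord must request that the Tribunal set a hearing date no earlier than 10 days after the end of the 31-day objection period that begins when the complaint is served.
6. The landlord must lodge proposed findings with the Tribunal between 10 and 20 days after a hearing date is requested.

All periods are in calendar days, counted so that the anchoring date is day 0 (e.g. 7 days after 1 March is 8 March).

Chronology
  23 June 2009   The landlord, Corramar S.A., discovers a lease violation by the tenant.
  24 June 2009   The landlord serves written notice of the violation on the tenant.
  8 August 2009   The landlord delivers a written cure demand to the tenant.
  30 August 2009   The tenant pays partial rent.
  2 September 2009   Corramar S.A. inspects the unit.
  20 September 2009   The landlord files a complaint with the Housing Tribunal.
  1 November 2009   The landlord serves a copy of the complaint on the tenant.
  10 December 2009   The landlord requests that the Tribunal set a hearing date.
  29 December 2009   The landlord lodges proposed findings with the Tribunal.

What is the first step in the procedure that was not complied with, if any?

Step 5

Step 1 — counting 63 days from 23 June 2009 (when the violation is discovered) gives a deadline of 25 August 2009; 24 June 2009 is within that limit.
Step 2 — 21 and 46 days from 24 June 2009 (when the written notice is served) are 15 July 2009 and 9 August 2009 respectively; done 8 August 2009 — within the window.
Step 3 — counting 45 days from 8 August 2009 (when the cure demand is delivered) gives a deadline of 22 September 2009; done 20 September 2009 — timely.
Step 4 — 15 and 35 days from 30 September 2009 (end of the 10-day hold period, which began when the complaint is filed on 20 September 2009) are 15 October 2009 and 4 November 2009 respectively; done 1 November 2009, which is between those dates.
Step 5 — must wait 10 days from 2 December 2009 (end of the 31-day objection period, which began when the complaint is served on 1 November 2009), so not before 12 December 2009; done 10 December 2009 — 2 days too early.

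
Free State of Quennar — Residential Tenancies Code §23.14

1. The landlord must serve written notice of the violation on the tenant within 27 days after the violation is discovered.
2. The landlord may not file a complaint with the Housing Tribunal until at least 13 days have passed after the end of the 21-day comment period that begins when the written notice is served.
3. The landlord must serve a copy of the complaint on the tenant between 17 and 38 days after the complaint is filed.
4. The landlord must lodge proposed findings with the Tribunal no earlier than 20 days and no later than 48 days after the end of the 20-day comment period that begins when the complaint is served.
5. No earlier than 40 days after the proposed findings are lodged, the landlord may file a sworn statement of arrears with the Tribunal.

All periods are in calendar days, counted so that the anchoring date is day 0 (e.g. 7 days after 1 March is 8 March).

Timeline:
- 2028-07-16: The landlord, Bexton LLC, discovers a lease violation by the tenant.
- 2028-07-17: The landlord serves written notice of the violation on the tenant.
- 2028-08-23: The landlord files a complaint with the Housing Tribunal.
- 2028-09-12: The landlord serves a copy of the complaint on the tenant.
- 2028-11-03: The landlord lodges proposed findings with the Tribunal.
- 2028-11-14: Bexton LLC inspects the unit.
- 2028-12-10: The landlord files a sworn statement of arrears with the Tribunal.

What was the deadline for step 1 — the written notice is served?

2028-08-12

Step 1 runs from 2028-07-16, when the violation is discovered. 27 days after 2028-07-16 is 2028-08-12.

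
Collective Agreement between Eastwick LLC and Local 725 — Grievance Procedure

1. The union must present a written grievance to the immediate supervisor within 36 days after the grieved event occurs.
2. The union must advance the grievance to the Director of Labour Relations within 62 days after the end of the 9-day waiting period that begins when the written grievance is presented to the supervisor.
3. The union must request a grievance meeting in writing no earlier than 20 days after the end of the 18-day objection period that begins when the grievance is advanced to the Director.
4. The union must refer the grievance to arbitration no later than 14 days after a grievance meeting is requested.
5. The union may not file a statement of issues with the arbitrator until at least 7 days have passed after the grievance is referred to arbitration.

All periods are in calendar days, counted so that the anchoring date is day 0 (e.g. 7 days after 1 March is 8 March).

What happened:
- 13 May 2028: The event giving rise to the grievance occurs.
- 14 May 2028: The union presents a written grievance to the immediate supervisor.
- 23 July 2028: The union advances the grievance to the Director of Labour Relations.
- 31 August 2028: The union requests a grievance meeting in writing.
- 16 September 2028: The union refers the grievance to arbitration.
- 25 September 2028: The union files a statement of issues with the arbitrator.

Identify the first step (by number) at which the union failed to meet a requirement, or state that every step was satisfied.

Step 1 — counting 36 days from 13 May 2028 (when the grieved event occurs) gives a deadline of 18 June 2028; completed 14 May 2028, before the deadline.
Step 2 — counting 62 days from 23 May 2028 (end of the 9-day waiting period, which began when the written grievance is presented to the supervisor on 14 May 2028) gives a deadline of 24 July 2028; done 23 July 2028 — timely.
Step 3 — must wait 20 days from 10 August 2028 (end of the 18-day objection period, which began when the grievance is advanced to the Director on 23 July 2028), so not before 30 August 2028; 31 August 2028 is on or after that date.
Step 4 — counting 14 days from 31 August 2028 (when a grievance meeting is requested) gives a deadline of 14 September 2028; done 16 September 2028 — 2 days late.
Later steps need not be reached.

Step 4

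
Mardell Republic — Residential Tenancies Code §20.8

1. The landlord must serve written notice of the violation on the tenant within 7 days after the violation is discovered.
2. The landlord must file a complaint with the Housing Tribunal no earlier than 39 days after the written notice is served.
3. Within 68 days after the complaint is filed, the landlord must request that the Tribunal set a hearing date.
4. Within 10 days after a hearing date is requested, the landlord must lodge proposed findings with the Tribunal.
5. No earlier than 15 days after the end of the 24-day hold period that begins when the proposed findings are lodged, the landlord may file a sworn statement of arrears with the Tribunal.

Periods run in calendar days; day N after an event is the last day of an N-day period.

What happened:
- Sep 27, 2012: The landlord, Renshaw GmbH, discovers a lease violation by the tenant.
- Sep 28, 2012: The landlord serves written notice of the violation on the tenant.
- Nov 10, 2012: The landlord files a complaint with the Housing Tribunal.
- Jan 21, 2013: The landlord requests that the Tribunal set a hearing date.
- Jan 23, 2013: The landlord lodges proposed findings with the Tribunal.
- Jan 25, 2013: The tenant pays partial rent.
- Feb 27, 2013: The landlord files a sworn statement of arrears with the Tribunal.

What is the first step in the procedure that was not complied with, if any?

Step 1 — counting 7 days from Sep 27, 2012 (when the violation is discovered) gives a deadline of Oct 4, 2012; Sep 28, 2012 is within that limit.
Step 2 — must wait 39 days from Sep 28, 2012 (when the written notice is served), so not before Nov 6, 2012; Nov 10, 2012 is on or after that date.
Step 3 — counting 68 days from Nov 10, 2012 (when the complaint is filed) gives a deadline of Jan 17, 2013; Jan 21, 2013 misses that deadline by 4 days.
No need to go further; step 3 was not satisfied.

Step 3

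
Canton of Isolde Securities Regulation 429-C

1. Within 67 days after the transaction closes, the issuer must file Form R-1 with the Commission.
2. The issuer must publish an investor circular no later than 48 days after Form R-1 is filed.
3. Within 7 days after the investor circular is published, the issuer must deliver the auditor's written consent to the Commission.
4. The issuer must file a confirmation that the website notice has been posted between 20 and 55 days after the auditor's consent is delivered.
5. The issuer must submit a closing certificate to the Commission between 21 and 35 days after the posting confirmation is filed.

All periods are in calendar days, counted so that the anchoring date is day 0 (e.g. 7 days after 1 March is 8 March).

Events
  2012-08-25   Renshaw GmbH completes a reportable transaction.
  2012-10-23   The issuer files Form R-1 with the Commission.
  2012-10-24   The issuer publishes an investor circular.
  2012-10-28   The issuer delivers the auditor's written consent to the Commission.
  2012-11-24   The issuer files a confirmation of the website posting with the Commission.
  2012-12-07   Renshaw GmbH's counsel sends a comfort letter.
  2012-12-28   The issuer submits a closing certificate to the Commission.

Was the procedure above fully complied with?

Yes

Step 1 — counting 67 days from 2012-08-25 (when the transaction closes) gives a deadline of 2012-10-31; 2012-10-23 is within that limit.
Step 2 — counting 48 days from 2012-10-23 (when Form R-1 is filed) gives a deadline of 2012-12-10; done 2012-10-24 — timely.
Step 3 — counting 7 days from 2012-10-24 (when the investor circular is published) gives a deadline of 2012-10-31; done 2012-10-28 — timely.
Step 4 — 20 and 55 days from 2012-10-28 (when the auditor's consent is delivered) are 2012-11-17 and 2012-12-22 respectively; done 2012-11-24, which is between those dates.
Step 5 — 21 and 35 days from 2012-11-24 (when the posting confirmation is filed) are 2012-12-15 and 2012-12-29 respectively; 2012-12-28 falls inside that range.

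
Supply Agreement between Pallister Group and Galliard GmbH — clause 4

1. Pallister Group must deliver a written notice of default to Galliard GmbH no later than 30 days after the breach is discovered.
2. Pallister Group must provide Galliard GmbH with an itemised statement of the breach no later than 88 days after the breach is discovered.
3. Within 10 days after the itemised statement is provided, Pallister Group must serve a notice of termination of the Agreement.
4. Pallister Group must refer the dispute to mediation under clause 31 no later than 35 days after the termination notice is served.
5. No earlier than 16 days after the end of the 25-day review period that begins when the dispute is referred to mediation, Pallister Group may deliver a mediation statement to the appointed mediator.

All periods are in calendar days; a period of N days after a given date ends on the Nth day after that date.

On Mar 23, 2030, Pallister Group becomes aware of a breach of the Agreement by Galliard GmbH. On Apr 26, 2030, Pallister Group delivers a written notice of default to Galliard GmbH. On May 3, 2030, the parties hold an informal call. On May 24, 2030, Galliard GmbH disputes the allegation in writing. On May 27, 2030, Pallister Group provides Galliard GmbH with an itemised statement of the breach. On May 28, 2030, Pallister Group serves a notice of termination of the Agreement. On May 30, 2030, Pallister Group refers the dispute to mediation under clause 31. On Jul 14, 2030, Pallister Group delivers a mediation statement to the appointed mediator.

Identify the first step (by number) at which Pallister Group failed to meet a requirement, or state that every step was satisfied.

Step 1

Step 1: 30 days after Mar 23, 2030 (when the breach is discovered) is Apr 22, 2030; done Apr 26, 2030 — 4 days late.
The analysis stops there.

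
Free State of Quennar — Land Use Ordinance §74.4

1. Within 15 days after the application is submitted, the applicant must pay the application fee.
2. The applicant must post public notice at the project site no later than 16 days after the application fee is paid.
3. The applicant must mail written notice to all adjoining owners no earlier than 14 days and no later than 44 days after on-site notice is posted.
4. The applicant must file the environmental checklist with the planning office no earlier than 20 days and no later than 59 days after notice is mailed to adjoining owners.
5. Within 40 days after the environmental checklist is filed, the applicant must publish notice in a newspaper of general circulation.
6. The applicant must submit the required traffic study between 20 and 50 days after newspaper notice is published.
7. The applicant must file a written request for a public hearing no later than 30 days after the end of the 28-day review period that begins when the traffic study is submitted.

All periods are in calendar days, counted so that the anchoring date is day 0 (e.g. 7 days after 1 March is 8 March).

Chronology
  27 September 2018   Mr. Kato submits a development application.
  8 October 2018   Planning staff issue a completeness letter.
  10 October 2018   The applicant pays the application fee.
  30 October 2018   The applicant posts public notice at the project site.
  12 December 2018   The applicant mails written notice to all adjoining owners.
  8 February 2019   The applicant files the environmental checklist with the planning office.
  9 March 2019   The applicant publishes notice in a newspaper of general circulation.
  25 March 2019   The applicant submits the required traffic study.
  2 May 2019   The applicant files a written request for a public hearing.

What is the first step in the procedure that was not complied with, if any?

Step 2

Step 1: 15 days after 27 September 2018 (when the application is submitted) is 12 October 2018; done 10 October 2018 — timely.
Step 2: 16 days after 10 October 2018 (when the application fee is paid) is 26 October 2018; 30 October 2018 misses that deadline by 4 days.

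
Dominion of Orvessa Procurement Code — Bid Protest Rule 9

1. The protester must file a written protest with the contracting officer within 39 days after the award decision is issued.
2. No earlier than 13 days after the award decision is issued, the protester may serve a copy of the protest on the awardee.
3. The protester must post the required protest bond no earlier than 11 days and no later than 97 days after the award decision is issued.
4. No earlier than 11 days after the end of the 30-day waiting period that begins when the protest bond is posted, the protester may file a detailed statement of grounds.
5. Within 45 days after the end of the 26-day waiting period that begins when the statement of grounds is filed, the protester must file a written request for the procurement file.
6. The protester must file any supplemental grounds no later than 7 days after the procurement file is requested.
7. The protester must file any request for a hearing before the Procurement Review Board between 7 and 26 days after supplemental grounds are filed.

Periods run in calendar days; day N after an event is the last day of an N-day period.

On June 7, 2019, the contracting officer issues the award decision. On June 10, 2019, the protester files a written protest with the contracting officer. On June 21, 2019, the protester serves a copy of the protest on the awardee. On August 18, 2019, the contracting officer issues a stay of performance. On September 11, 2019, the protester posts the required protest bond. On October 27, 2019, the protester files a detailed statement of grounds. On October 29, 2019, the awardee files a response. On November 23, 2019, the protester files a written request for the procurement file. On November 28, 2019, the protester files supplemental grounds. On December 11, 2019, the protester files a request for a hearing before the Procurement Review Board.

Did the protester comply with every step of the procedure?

Yes

Step 1: 39 days after June 7, 2019 (when the award decision is issued) is July 16, 2019; completed June 10, 2019, before the deadline.
Step 2: the earliest permitted date is 13 days after June 7, 2019 (when the award decision is issued), i.e. June 20, 2019; June 21, 2019 is on or after that date.
Step 3: the window is 11–97 days after June 7, 2019 (when the award decision is issued), so June 18, 2019 through September 12, 2019; done September 11, 2019, which is between those dates.
Step 4: the earliest permitted date is 11 days after October 11, 2019 (end of the 30-day waiting period, which began when the protest bond is posted on September 11, 2019), i.e. October 22, 2019; done October 27, 2019, after the minimum wait.
Step 5: 45 days after November 22, 2019 (end of the 26-day waiting period, which began when the statement of grounds is filed on October 27, 2019) is January 6, 2020; completed November 23, 2019, before the deadline.
Step 6: 7 days after November 23, 2019 (when the procurement file is requested) is November 30, 2019; completed November 28, 2019, before the deadline.
Step 7: the window is 7–26 days after November 28, 2019 (when supplemental grounds are filed), so December 5, 2019 through December 24, 2019; December 11, 2019 falls inside that range.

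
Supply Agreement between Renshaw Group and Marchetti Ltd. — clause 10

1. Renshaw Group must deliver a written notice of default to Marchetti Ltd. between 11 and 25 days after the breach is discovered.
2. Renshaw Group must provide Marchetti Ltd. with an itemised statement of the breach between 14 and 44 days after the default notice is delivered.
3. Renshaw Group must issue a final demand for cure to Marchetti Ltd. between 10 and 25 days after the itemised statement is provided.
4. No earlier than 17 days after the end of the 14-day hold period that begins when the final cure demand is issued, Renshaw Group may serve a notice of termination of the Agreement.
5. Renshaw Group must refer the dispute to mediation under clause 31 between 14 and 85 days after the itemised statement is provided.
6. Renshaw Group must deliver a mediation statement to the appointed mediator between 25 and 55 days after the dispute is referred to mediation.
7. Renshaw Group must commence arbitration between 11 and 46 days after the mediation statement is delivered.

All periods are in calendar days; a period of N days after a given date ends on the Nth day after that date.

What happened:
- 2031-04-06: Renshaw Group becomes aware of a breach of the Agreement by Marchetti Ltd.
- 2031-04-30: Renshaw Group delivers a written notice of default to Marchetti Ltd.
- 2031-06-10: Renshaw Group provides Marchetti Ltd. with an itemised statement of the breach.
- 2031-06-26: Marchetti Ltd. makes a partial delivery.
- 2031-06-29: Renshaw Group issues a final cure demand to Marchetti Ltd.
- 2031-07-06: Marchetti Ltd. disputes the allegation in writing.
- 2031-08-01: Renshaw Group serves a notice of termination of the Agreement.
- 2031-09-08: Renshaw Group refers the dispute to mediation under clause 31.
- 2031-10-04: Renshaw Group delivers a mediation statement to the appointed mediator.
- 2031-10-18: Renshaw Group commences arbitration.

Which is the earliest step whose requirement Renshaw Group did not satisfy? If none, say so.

Step 1 — 11 and 25 days from 2031-04-06 (when the breach is discovered) are 2031-04-17 and 2031-05-01 respectively; 2031-04-30 falls inside that range.
Step 2 — 14 and 44 days from 2031-04-30 (when the default notice is delivered) are 2031-05-14 and 2031-06-13 respectively; 2031-06-10 falls inside that range.
Step 3 — 10 and 25 days from 2031-06-10 (when the itemised statement is provided) are 2031-06-20 and 2031-07-05 respectively; done 2031-06-29, which is between those dates.
Step 4 — must wait 17 days from 2031-07-13 (end of the 14-day hold period, which began when the final cure demand is issued on 2031-06-29), so not before 2031-07-30; done 2031-08-01, after the minimum wait.
Step 5 — 14 and 85 days from 2031-06-10 (when the itemised statement is provided) are 2031-06-24 and 2031-09-03 respectively; 2031-09-08 is 5 days past the end of the window.
The procedure was therefore not followed at step 5.

Step 5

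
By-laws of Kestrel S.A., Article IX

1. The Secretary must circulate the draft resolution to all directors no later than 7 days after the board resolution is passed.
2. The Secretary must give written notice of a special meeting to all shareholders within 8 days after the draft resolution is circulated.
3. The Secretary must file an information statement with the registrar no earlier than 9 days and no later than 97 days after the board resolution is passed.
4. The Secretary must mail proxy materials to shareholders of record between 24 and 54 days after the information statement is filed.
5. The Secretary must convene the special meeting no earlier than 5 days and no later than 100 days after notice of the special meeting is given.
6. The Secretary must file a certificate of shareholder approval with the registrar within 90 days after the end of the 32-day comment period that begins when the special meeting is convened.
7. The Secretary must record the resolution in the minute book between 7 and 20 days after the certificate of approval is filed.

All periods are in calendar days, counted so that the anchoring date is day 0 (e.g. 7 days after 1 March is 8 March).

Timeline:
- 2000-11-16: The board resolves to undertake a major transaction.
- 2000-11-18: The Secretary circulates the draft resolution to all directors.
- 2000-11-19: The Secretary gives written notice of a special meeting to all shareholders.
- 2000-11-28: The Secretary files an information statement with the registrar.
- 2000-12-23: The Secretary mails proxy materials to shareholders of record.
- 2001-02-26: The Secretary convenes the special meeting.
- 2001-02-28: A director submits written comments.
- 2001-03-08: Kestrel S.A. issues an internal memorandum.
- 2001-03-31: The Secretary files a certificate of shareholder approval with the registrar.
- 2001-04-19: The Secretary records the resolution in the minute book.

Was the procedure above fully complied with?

(1) due by 2000-11-16 + 7 days = 2000-11-23; 2000-11-18 is within that limit.
(2) due by 2000-11-18 + 8 days = 2000-11-26; 2000-11-19 is within that limit.
(3) the permitted window runs from 2000-11-16 + 9 = 2000-11-25 to 2000-11-16 + 97 = 2001-02-21; 2000-11-28 falls inside that range.
(4) the permitted window runs from 2000-11-28 + 24 = 2000-12-22 to 2000-11-28 + 54 = 2001-01-21; done 2000-12-23, which is between those dates.
(5) the permitted window runs from 2000-11-19 + 5 = 2000-11-24 to 2000-11-19 + 100 = 2001-02-27; done 2001-02-26 — within the window.
(6) due by 2001-03-30 + 90 days = 2001-06-28; done 2001-03-31 — timely.
(7) the permitted window runs from 2001-03-31 + 7 = 2001-04-07 to 2001-03-31 + 20 = 2001-04-20; 2001-04-19 falls inside that range.

Yes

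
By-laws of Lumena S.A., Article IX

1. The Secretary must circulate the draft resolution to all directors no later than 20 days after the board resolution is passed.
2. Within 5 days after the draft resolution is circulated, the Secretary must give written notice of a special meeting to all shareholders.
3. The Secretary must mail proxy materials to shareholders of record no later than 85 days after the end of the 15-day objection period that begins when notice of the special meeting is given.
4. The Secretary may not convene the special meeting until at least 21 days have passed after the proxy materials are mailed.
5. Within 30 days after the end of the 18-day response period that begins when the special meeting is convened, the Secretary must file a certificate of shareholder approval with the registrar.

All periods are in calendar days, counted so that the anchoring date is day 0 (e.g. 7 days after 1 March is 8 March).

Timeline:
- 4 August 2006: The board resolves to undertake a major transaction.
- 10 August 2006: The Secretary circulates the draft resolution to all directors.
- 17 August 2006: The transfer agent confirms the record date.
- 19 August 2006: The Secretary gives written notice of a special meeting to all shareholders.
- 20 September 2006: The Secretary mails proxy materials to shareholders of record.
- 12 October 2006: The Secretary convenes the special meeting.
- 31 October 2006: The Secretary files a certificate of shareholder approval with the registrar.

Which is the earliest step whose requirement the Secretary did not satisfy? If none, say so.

(1) due by 4 August 2006 + 20 days = 24 August 2006; done 10 August 2006 — timely.
(2) due by 10 August 2006 + 5 days = 15 August 2006; not done until 19 August 2006, 4 days after the deadline.
Later steps need not be reached.

Step 2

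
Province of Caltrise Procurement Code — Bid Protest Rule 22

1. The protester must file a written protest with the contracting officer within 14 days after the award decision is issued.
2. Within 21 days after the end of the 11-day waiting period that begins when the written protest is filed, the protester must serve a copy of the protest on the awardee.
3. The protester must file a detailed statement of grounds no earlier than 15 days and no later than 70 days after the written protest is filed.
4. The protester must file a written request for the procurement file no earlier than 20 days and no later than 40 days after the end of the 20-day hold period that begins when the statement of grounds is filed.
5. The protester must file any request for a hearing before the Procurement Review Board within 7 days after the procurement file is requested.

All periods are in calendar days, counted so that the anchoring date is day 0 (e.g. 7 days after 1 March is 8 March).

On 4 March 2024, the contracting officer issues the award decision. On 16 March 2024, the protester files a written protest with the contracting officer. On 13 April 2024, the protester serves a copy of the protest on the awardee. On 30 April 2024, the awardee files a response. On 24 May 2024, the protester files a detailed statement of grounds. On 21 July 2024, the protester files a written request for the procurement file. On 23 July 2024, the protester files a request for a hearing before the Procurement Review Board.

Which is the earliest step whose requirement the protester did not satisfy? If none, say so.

Step 1: 14 days after 4 March 2024 (when the award decision is issued) is 18 March 2024; done 16 March 2024 — timely.
Step 2: 21 days after 27 March 2024 (end of the 11-day waiting period, which began when the written protest is filed on 16 March 2024) is 17 April 2024; completed 13 April 2024, before the deadline.
Step 3: the window is 15–70 days after 16 March 2024 (when the written protest is filed), so 31 March 2024 through 25 May 2024; 24 May 2024 falls inside that range.
Step 4: the window is 20–40 days after 13 June 2024 (end of the 20-day hold period, which began when the statement of grounds is filed on 24 May 2024), so 3 July 2024 through 23 July 2024; 21 July 2024 falls inside that range.
Step 5: 7 days after 21 July 2024 (when the procurement file is requested) is 28 July 2024; done 23 July 2024 — timely.

None — every step was satisfied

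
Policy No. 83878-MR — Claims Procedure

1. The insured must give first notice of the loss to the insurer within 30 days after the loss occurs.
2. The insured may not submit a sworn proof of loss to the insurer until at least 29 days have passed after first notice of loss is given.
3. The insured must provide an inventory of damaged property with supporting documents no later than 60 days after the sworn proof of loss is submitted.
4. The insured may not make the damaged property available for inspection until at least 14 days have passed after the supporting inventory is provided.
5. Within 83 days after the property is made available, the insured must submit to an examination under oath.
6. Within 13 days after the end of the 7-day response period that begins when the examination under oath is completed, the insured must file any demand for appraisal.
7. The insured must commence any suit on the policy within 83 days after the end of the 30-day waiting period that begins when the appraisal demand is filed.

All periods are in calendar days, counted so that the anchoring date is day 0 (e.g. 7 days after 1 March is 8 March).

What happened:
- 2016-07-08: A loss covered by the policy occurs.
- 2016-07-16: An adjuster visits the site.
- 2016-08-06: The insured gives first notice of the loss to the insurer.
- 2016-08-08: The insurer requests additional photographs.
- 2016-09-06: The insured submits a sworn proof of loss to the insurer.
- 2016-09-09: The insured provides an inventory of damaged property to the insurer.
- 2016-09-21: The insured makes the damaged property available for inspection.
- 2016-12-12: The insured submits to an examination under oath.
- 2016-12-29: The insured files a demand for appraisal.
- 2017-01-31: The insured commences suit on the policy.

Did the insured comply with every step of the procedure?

Step 1: 30 days after 2016-07-08 (when the loss occurs) is 2016-08-07; 2016-08-06 is within that limit.
Step 2: the earliest permitted date is 29 days after 2016-08-06 (when first notice of loss is given), i.e. 2016-09-04; done 2016-09-06, after the minimum wait.
Step 3: 60 days after 2016-09-06 (when the sworn proof of loss is submitted) is 2016-11-05; 2016-09-09 is within that limit.
Step 4: the earliest permitted date is 14 days after 2016-09-09 (when the supporting inventory is provided), i.e. 2016-09-23; done 2016-09-21 — 2 days too early.
No need to go further; step 4 was not satisfied.

No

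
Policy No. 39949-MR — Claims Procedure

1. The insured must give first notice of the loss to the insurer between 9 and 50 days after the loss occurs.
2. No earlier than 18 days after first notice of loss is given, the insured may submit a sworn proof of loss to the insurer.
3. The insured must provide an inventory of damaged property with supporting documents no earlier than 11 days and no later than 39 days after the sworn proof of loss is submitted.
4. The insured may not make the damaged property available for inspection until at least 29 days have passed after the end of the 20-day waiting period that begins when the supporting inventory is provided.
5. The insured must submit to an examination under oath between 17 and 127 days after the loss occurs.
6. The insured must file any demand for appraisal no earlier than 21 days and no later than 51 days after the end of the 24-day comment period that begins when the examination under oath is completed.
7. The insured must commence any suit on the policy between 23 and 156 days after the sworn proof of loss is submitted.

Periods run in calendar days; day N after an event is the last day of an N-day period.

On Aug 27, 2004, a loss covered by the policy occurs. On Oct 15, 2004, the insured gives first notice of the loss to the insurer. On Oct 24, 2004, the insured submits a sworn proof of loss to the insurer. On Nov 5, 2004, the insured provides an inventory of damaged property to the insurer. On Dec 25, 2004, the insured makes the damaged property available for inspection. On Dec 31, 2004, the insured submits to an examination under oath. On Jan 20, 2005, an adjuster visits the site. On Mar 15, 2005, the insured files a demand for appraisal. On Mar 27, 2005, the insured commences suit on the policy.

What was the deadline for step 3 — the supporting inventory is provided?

Step 3 runs from Oct 24, 2004, when the sworn proof of loss is submitted. The window is 11–39 days after Oct 24, 2004; it closes on Dec 2, 2004.

Dec 2, 2004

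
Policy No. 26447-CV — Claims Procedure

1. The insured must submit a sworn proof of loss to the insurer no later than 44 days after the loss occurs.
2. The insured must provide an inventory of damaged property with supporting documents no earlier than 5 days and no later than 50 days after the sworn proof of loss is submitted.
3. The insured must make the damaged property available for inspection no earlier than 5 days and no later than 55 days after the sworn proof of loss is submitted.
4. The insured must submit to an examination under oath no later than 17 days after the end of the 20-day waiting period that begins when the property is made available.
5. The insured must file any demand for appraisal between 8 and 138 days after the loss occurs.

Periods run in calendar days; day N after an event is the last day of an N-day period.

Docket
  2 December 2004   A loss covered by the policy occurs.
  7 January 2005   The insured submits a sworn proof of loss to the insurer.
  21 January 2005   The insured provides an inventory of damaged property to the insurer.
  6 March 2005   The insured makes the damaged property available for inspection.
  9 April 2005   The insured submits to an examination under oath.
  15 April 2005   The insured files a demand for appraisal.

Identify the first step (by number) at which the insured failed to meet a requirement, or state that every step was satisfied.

Step 3

(1) due by 2 December 2004 + 44 days = 15 January 2005; done 7 January 2005 — timely.
(2) the permitted window runs from 7 January 2005 + 5 = 12 January 2005 to 7 January 2005 + 50 = 26 February 2005; 21 January 2005 falls inside that range.
(3) the permitted window runs from 7 January 2005 + 5 = 12 January 2005 to 7 January 2005 + 55 = 3 March 2005; done 6 March 2005 — 3 days after the window closed.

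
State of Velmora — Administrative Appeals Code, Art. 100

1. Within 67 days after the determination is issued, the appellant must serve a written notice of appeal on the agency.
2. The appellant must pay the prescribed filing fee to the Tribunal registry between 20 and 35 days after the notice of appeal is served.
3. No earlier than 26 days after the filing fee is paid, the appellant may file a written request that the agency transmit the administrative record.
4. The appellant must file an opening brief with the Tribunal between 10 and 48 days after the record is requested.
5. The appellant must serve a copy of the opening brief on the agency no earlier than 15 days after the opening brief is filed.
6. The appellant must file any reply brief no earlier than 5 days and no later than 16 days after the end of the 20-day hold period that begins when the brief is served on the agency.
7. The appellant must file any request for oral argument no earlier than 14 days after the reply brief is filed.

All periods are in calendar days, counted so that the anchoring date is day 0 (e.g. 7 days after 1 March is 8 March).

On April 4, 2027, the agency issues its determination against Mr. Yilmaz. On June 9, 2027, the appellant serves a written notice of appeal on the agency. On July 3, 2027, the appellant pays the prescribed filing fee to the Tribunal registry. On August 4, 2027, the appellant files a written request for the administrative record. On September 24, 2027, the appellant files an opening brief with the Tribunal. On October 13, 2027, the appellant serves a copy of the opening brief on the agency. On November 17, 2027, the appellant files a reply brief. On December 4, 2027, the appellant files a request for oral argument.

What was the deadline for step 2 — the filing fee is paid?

Step 2 runs from June 9, 2027, when the notice of appeal is served. The window is 20–35 days after June 9, 2027; it closes on July 14, 2027.

July 14, 2027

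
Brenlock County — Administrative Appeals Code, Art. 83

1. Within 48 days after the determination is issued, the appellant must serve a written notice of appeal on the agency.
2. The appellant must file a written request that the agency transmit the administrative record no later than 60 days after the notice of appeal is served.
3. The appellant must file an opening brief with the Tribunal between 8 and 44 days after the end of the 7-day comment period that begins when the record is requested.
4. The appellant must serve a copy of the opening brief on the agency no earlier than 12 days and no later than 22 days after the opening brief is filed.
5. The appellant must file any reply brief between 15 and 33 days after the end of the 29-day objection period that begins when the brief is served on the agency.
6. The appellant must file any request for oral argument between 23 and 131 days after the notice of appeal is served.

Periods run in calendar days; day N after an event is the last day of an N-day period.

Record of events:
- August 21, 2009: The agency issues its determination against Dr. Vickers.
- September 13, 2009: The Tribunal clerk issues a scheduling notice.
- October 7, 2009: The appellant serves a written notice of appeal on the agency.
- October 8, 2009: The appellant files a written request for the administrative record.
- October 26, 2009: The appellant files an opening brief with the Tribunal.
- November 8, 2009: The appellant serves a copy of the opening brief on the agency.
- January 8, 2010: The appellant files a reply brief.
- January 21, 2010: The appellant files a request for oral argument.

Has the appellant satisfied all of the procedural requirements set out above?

Step 1 — counting 48 days from August 21, 2009 (when the determination is issued) gives a deadline of October 8, 2009; October 7, 2009 is within that limit.
Step 2 — counting 60 days from October 7, 2009 (when the notice of appeal is served) gives a deadline of December 6, 2009; October 8, 2009 is within that limit.
Step 3 — 8 and 44 days from October 15, 2009 (end of the 7-day comment period, which began when the record is requested on October 8, 2009) are October 23, 2009 and November 28, 2009 respectively; done October 26, 2009 — within the window.
Step 4 — 12 and 22 days from October 26, 2009 (when the opening brief is filed) are November 7, 2009 and November 17, 2009 respectively; done November 8, 2009, which is between those dates.
Step 5 — 15 and 33 days from December 7, 2009 (end of the 29-day objection period, which began when the brief is served on the agency on November 8, 2009) are December 22, 2009 and January 9, 2010 respectively; January 8, 2010 falls inside that range.
Step 6 — 23 and 131 days from October 7, 2009 (when the notice of appeal is served) are October 30, 2009 and February 15, 2010 respectively; done January 21, 2010 — within the window.

Yes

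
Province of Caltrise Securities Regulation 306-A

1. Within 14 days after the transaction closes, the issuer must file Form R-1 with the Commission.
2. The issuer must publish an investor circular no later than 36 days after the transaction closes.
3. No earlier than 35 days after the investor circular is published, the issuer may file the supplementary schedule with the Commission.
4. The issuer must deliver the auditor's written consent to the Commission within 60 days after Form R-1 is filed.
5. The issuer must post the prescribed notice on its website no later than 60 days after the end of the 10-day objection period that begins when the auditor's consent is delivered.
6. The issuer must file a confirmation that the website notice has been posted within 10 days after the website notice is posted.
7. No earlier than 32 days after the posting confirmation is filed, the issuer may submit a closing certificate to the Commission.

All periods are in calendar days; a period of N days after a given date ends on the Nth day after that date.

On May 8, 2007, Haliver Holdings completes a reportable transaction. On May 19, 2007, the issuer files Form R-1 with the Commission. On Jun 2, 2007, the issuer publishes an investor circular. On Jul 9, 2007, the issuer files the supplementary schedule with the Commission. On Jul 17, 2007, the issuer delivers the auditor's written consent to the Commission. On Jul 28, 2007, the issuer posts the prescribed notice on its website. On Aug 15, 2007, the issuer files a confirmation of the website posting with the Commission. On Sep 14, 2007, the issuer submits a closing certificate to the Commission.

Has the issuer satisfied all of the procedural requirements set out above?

Step 1 — counting 14 days from May 8, 2007 (when the transaction closes) gives a deadline of May 22, 2007; done May 19, 2007 — timely.
Step 2 — counting 36 days from May 8, 2007 (when the transaction closes) gives a deadline of Jun 13, 2007; completed Jun 2, 2007, before the deadline.
Step 3 — must wait 35 days from Jun 2, 2007 (when the investor circular is published), so not before Jul 7, 2007; done Jul 9, 2007 — permitted.
Step 4 — counting 60 days from May 19, 2007 (when Form R-1 is filed) gives a deadline of Jul 18, 2007; done Jul 17, 2007 — timely.
Step 5 — counting 60 days from Jul 27, 2007 (end of the 10-day objection period, which began when the auditor's consent is delivered on Jul 17, 2007) gives a deadline of Sep 25, 2007; done Jul 28, 2007 — timely.
Step 6 — counting 10 days from Jul 28, 2007 (when the website notice is posted) gives a deadline of Aug 7, 2007; Aug 15, 2007 misses that deadline by 8 days.
The procedure was therefore not followed at step 6.

No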